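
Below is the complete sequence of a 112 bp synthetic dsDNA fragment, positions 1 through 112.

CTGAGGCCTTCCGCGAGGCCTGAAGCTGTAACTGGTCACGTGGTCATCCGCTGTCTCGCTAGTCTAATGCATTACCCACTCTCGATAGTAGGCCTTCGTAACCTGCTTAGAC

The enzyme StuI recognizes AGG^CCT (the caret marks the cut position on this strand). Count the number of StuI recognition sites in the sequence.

AGGCCT occurs starting at positions 4, 16, 90.
StuI cuts at 3 sites.

3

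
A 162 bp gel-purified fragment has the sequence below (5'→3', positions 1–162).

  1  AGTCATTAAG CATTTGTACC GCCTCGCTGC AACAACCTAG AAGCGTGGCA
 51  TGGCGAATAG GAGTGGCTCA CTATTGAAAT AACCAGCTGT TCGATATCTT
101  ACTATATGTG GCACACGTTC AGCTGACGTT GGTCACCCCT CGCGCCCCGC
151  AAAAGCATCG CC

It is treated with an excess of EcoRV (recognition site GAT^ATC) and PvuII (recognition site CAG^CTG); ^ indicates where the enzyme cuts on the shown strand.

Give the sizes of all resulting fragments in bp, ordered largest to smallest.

86, 40, 27, 9 bp

The EcoRV site (GATATC) starts at position 93.
EcoRV cuts after base 3 of each site, so after position 95.
PvuII sites (CAGCTG) start at positions 84, 120.
PvuII cuts after base 3 of each site, so after positions 86, 122.
Combined cut positions: 86, 95, 122.
Linear molecule, 3 cuts → 4 fragments:
  1–86 → 86 bp
  87–95 → 9 bp
  96–122 → 27 bp
  123–162 → 40 bp
Sorted largest to smallest: 86, 40, 27, 9 bp.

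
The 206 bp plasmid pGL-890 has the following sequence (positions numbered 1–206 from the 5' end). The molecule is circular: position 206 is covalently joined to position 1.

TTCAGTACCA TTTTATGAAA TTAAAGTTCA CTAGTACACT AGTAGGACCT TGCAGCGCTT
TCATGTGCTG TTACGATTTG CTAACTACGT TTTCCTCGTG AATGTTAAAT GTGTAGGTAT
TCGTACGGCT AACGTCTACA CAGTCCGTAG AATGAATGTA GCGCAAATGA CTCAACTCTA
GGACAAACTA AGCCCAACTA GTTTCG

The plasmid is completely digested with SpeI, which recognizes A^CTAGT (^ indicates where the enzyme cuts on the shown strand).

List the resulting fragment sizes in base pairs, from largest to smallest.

159, 39, 8 bp

SpeI sites (ACTAGT) start at positions 30, 38, 197.
SpeI cuts after the first base of each site, so after positions 30, 38, 197.
Circular molecule, 3 cuts → 3 fragments:
  31–38 → 8 bp
  39–197 → 159 bp
  198–206 then 1–30 → 9 + 30 = 39 bp
Sorted largest to smallest: 159, 39, 8 bp.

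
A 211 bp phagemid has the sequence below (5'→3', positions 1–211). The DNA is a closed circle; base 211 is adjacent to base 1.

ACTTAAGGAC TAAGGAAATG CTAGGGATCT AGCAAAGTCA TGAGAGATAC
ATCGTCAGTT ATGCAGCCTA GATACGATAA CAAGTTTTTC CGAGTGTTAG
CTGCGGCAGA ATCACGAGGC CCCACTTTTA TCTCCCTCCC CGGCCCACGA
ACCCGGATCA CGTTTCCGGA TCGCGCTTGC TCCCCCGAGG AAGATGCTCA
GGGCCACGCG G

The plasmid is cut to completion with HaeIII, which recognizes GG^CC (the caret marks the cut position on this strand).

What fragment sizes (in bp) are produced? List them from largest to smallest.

HaeIII sites (GGCC) start at positions 118, 142, 202.
HaeIII cuts after base 2 of each site, so after positions 119, 143, 203.
Circular molecule, 3 cuts → 3 fragments:
  120–143 → 24 bp
  144–203 → 60 bp
  204–211 then 1–119 → 8 + 119 = 127 bp
Sorted largest to smallest: 127, 60, 24 bp.

127, 60, 24 bp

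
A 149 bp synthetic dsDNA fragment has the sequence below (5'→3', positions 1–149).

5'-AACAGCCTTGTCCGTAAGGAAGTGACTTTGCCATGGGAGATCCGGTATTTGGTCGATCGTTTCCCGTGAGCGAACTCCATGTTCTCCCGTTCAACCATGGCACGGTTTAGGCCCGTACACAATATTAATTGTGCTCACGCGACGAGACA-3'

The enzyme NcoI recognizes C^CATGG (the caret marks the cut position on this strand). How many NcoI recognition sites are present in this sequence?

2

CCATGG occurs starting at positions 31, 95.
NcoI cuts at 2 sites.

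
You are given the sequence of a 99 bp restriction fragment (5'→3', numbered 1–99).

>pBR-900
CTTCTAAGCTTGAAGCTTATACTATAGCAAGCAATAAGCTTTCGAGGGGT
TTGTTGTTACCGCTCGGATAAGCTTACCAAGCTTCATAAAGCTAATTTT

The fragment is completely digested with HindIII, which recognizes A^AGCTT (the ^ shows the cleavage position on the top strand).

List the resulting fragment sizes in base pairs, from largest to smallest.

HindIII sites (AAGCTT) start at positions 6, 13, 36, 70, 79.
HindIII cuts after the first base of each site, so after positions 6, 13, 36, 70, 79.
Linear molecule, 5 cuts → 6 fragments:
  1–6 → 6 bp
  7–13 → 7 bp
  14–36 → 23 bp
  37–70 → 34 bp
  71–79 → 9 bp
  80–99 → 20 bp
Sorted largest to smallest: 34, 23, 20, 9, 7, 6 bp.

34, 23, 20, 9, 7, 6 bp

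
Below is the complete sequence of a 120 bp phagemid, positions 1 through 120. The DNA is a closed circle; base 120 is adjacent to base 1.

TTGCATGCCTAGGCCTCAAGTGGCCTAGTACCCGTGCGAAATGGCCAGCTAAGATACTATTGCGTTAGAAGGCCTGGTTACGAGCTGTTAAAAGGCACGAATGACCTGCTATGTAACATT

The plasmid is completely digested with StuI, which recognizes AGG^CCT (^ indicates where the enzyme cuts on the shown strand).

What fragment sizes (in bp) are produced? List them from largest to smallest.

61, 59 bp

StuI sites (AGGCCT) start at positions 11, 70.
StuI cuts after base 3 of each site, so after positions 13, 72.
Circular molecule, 2 cuts → 2 fragments:
  14–72 → 59 bp
  73–120 then 1–13 → 48 + 13 = 61 bp
Sorted largest to smallest: 61, 59 bp.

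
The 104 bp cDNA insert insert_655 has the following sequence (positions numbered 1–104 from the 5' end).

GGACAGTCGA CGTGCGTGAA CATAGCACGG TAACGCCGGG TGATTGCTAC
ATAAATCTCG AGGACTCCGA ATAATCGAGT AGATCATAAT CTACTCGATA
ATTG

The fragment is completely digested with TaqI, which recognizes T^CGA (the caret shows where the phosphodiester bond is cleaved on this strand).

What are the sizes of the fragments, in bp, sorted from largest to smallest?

TaqI sites (TCGA) start at positions 7, 58, 75, 95.
TaqI cuts after the first base of each site, so after positions 7, 58, 75, 95.
Linear molecule, 4 cuts → 5 fragments:
  1–7 → 7 bp
  8–58 → 51 bp
  59–75 → 17 bp
  76–95 → 20 bp
  96–104 → 9 bp
Sorted largest to smallest: 51, 20, 17, 9, 7 bp.

51, 20, 17, 9, 7 bp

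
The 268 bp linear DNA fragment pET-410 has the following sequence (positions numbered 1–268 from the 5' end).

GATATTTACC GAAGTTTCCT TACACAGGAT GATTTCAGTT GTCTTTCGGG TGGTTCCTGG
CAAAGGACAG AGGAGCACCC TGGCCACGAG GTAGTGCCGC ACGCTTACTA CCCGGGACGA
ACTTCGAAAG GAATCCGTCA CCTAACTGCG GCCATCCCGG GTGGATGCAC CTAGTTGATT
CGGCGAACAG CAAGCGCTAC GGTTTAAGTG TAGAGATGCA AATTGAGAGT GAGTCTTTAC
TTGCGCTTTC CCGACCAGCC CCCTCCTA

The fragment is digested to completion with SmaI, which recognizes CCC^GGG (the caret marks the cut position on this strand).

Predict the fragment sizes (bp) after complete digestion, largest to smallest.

SmaI sites (CCCGGG) start at positions 111, 156.
SmaI cuts after base 3 of each site, so after positions 113, 158.
Linear molecule, 2 cuts → 3 fragments:
  1–113 → 113 bp
  114–158 → 45 bp
  159–268 → 110 bp
Sorted largest to smallest: 113, 110, 45 bp.

113, 110, 45 bp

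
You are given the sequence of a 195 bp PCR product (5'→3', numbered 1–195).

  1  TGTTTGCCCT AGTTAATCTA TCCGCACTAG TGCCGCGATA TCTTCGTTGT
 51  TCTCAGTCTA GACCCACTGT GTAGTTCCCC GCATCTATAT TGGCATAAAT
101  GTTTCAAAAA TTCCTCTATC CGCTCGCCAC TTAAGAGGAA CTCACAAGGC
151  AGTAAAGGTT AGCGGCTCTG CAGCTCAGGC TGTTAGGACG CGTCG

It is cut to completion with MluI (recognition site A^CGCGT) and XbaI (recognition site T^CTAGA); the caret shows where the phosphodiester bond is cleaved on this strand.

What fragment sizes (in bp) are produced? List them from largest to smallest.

131, 57, 7 bp

The MluI site (ACGCGT) starts at position 188.
MluI cuts after the first base of each site, so after position 188.
The XbaI site (TCTAGA) starts at position 57.
XbaI cuts after the first base of each site, so after position 57.
Combined cut positions: 57, 188.
Linear molecule, 2 cuts → 3 fragments:
  1–57 → 57 bp
  58–188 → 131 bp
  189–195 → 7 bp
Sorted largest to smallest: 131, 57, 7 bp.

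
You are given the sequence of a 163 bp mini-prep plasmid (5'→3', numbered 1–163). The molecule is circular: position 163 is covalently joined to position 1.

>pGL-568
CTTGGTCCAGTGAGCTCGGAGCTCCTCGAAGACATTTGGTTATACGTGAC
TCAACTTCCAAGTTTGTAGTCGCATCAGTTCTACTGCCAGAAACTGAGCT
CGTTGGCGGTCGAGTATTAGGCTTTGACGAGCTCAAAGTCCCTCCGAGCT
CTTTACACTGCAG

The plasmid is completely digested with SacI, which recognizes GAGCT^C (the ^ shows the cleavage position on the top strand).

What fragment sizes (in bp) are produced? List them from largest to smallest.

77, 33, 29, 17, 7 bp

SacI sites (GAGCTC) start at positions 12, 19, 96, 129, 146.
SacI cuts after base 5 of each site (before the last base), so after positions 16, 23, 100, 133, 150.
Circular molecule, 5 cuts → 5 fragments:
  17–23 → 7 bp
  24–100 → 77 bp
  101–133 → 33 bp
  134–150 → 17 bp
  151–163 then 1–16 → 13 + 16 = 29 bp
Sorted largest to smallest: 77, 33, 29, 17, 7 bp.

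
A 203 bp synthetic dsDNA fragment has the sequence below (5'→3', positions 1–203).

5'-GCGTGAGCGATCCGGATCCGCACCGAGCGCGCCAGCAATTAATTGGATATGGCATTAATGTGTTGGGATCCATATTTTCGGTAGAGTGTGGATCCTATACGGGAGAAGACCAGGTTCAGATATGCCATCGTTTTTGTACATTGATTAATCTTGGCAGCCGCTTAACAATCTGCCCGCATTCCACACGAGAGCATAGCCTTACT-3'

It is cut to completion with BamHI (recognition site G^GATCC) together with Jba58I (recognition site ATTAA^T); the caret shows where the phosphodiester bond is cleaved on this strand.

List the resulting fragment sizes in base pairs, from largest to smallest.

58, 55, 28, 24, 16, 14, 8 bp

BamHI sites (GGATCC) start at positions 14, 66, 90.
BamHI cuts after the first base of each site, so after positions 14, 66, 90.
Jba58I sites (ATTAAT) start at positions 38, 54, 144.
Jba58I cuts after base 5 of each site (before the last base), so after positions 42, 58, 148.
Combined cut positions: 14, 42, 58, 66, 90, 148.
Linear molecule, 6 cuts → 7 fragments:
  1–14 → 14 bp
  15–42 → 28 bp
  43–58 → 16 bp
  59–66 → 8 bp
  67–90 → 24 bp
  91–148 → 58 bp
  149–203 → 55 bp
Sorted largest to smallest: 58, 55, 28, 24, 16, 14, 8 bp.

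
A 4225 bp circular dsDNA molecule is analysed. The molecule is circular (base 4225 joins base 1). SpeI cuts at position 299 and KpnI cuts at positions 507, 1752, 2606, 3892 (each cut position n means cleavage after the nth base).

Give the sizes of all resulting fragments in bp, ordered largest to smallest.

Combined cut positions (sorted): 299, 507, 1752, 2606, 3892.
Circular molecule, 5 cuts → 5 fragments:
  507 − 299 = 208 bp
  1752 − 507 = 1245 bp
  2606 − 1752 = 854 bp
  3892 − 2606 = 1286 bp
  wrap: 4225 − 3892 + 299 = 632 bp
Sorted largest to smallest: 1286, 1245, 854, 632, 208 bp.

1286, 1245, 854, 632, 208 bp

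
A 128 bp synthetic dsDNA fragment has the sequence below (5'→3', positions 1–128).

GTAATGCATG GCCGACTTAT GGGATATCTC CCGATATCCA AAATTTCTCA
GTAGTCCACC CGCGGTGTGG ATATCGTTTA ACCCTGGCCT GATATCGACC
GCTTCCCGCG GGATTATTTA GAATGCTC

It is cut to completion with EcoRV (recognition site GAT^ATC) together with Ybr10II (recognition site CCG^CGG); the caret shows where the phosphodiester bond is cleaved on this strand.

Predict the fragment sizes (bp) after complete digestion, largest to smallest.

EcoRV sites (GATATC) start at positions 23, 33, 70, 91.
EcoRV cuts after base 3 of each site, so after positions 25, 35, 72, 93.
Ybr10II sites (CCGCGG) start at positions 60, 106.
Ybr10II cuts after base 3 of each site, so after positions 62, 108.
Combined cut positions: 25, 35, 62, 72, 93, 108.
Linear molecule, 6 cuts → 7 fragments:
  1–25 → 25 bp
  26–35 → 10 bp
  36–62 → 27 bp
  63–72 → 10 bp
  73–93 → 21 bp
  94–108 → 15 bp
  109–128 → 20 bp
Sorted largest to smallest: 27, 25, 21, 20, 15, 10, 10 bp.

27, 25, 21, 20, 15, 10, 10 bp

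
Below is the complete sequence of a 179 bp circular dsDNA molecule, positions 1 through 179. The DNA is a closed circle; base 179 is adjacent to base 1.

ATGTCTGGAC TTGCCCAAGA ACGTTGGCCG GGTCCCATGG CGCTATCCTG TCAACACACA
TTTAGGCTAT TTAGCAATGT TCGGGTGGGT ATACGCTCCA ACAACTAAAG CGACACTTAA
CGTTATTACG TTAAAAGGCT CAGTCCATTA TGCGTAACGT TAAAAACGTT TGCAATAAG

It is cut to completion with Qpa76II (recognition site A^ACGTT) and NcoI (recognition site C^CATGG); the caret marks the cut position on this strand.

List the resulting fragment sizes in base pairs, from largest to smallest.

84, 37, 34, 15, 9 bp

Qpa76II sites (AACGTT) start at positions 20, 119, 156, 165.
Qpa76II cuts after the first base of each site, so after positions 20, 119, 156, 165.
The NcoI site (CCATGG) starts at position 35.
NcoI cuts after the first base of each site, so after position 35.
Combined cut positions: 20, 35, 119, 156, 165.
Circular molecule, 5 cuts → 5 fragments:
  21–35 → 15 bp
  36–119 → 84 bp
  120–156 → 37 bp
  157–165 → 9 bp
  166–179 then 1–20 → 14 + 20 = 34 bp
Sorted largest to smallest: 84, 37, 34, 15, 9 bp.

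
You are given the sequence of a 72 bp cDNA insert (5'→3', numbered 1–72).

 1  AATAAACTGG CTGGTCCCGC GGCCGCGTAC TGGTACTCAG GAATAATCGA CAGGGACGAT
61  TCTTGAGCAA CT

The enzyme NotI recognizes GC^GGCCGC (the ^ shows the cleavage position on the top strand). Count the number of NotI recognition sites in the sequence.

GCGGCCGC occurs starting at position 19.
NotI cuts at 1 site.

1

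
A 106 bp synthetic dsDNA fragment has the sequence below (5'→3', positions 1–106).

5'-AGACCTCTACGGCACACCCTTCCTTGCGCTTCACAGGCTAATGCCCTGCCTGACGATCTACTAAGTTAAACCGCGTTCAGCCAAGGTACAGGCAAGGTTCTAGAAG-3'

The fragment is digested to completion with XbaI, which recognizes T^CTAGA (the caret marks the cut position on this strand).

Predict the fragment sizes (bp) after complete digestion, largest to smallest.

99, 7 bp

The XbaI site (TCTAGA) starts at position 99.
XbaI cuts after the first base of each site, so after position 99.
Linear molecule, 1 cut → 2 fragments:
  1–99 → 99 bp
  100–106 → 7 bp
Sorted largest to smallest: 99, 7 bp.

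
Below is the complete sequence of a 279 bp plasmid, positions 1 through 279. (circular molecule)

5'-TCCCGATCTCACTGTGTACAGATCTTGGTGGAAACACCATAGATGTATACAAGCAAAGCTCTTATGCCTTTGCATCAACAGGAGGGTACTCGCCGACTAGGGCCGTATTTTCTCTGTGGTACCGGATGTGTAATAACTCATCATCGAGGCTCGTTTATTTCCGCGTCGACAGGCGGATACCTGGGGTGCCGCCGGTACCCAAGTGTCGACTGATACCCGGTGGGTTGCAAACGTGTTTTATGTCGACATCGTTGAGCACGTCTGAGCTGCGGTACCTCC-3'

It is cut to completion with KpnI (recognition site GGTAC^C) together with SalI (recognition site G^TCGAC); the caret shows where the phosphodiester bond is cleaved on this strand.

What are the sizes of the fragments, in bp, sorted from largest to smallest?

KpnI sites (GGTACC) start at positions 118, 194, 271.
KpnI cuts after base 5 of each site (before the last base), so after positions 122, 198, 275.
SalI sites (GTCGAC) start at positions 165, 205, 242.
SalI cuts after the first base of each site, so after positions 165, 205, 242.
Combined cut positions: 122, 165, 198, 205, 242, 275.
Circular molecule, 6 cuts → 6 fragments:
  123–165 → 43 bp
  166–198 → 33 bp
  199–205 → 7 bp
  206–242 → 37 bp
  243–275 → 33 bp
  276–279 then 1–122 → 4 + 122 = 126 bp
Sorted largest to smallest: 126, 43, 37, 33, 33, 7 bp.

126, 43, 37, 33, 33, 7 bp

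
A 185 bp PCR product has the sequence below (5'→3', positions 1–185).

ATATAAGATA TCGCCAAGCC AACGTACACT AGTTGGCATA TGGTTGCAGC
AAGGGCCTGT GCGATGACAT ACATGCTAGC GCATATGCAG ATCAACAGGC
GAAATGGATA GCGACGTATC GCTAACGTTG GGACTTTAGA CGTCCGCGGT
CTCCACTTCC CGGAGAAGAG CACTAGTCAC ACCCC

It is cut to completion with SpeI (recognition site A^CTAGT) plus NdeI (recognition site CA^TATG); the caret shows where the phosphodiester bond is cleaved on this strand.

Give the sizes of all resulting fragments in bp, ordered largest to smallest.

89, 45, 28, 13, 10 bp

SpeI sites (ACTAGT) start at positions 28, 172.
SpeI cuts after the first base of each site, so after positions 28, 172.
NdeI sites (CATATG) start at positions 37, 82.
NdeI cuts after base 2 of each site, so after positions 38, 83.
Combined cut positions: 28, 38, 83, 172.
Linear molecule, 4 cuts → 5 fragments:
  1–28 → 28 bp
  29–38 → 10 bp
  39–83 → 45 bp
  84–172 → 89 bp
  173–185 → 13 bp
Sorted largest to smallest: 89, 45, 28, 13, 10 bp.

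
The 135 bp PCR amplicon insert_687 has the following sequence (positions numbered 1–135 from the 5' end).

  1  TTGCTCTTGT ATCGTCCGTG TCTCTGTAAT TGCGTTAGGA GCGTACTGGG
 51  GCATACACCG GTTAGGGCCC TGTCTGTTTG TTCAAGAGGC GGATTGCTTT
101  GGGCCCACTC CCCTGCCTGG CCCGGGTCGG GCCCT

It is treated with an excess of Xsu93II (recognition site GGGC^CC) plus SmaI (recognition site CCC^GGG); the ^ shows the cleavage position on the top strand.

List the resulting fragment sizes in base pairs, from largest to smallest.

68, 36, 19, 9, 3 bp

Xsu93II sites (GGGCCC) start at positions 65, 101, 129.
Xsu93II cuts after base 4 of each site, so after positions 68, 104, 132.
The SmaI site (CCCGGG) starts at position 121.
SmaI cuts after base 3 of each site, so after position 123.
Combined cut positions: 68, 104, 123, 132.
Linear molecule, 4 cuts → 5 fragments:
  1–68 → 68 bp
  69–104 → 36 bp
  105–123 → 19 bp
  124–132 → 9 bp
  133–135 → 3 bp
Sorted largest to smallest: 68, 36, 19, 9, 3 bp.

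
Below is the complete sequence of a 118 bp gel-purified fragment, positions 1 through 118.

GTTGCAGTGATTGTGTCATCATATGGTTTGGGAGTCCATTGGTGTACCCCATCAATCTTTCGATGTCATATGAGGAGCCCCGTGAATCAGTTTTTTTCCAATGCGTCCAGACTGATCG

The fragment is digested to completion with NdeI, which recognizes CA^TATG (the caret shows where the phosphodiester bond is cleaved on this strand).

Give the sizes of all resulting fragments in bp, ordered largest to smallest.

NdeI sites (CATATG) start at positions 20, 67.
NdeI cuts after base 2 of each site, so after positions 21, 68.
Linear molecule, 2 cuts → 3 fragments:
  1–21 → 21 bp
  22–68 → 47 bp
  69–118 → 50 bp
Sorted largest to smallest: 50, 47, 21 bp.

50, 47, 21 bp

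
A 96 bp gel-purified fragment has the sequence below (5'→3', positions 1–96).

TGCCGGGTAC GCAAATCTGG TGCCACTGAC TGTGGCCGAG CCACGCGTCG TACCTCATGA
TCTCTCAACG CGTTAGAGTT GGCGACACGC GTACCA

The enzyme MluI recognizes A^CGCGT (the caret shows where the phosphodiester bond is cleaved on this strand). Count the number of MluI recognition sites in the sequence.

ACGCGT occurs starting at positions 43, 68, 87.
MluI cuts at 3 sites.

3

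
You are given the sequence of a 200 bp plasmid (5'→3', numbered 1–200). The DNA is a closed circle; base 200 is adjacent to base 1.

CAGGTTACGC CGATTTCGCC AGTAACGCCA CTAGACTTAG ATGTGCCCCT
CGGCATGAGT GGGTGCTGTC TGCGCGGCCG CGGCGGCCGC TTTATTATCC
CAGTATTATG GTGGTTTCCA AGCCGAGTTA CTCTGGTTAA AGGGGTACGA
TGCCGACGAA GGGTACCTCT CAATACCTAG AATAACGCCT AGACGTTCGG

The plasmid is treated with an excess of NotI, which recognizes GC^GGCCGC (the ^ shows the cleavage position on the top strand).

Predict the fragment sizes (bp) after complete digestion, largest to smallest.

191, 9 bp

NotI sites (GCGGCCGC) start at positions 74, 83.
NotI cuts after base 2 of each site, so after positions 75, 84.
Circular molecule, 2 cuts → 2 fragments:
  76–84 → 9 bp
  85–200 then 1–75 → 116 + 75 = 191 bp
Sorted largest to smallest: 191, 9 bp.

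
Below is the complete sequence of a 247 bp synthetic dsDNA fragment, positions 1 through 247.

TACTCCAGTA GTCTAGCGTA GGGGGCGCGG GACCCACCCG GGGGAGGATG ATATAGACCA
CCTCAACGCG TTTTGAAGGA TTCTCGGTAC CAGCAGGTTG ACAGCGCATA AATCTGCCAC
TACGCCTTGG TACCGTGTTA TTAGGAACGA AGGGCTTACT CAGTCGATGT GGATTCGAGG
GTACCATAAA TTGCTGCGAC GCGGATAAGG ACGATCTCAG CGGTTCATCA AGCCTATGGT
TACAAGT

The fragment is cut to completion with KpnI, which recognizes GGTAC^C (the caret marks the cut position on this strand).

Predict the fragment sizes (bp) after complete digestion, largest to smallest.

90, 63, 51, 43 bp

KpnI sites (GGTACC) start at positions 86, 129, 180.
KpnI cuts after base 5 of each site (before the last base), so after positions 90, 133, 184.
Linear molecule, 3 cuts → 4 fragments:
  1–90 → 90 bp
  91–133 → 43 bp
  134–184 → 51 bp
  185–247 → 63 bp
Sorted largest to smallest: 90, 63, 51, 43 bp.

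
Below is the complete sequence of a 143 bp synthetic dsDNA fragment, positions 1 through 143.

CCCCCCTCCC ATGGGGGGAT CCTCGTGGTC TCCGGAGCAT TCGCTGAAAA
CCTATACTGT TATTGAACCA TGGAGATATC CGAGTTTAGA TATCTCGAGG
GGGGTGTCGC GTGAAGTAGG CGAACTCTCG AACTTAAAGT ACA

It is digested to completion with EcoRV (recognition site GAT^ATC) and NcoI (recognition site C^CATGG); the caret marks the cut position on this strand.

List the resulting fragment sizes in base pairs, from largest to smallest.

EcoRV sites (GATATC) start at positions 75, 89.
EcoRV cuts after base 3 of each site, so after positions 77, 91.
NcoI sites (CCATGG) start at positions 9, 68.
NcoI cuts after the first base of each site, so after positions 9, 68.
Combined cut positions: 9, 68, 77, 91.
Linear molecule, 4 cuts → 5 fragments:
  1–9 → 9 bp
  10–68 → 59 bp
  69–77 → 9 bp
  78–91 → 14 bp
  92–143 → 52 bp
Sorted largest to smallest: 59, 52, 14, 9, 9 bp.

59, 52, 14, 9, 9 bp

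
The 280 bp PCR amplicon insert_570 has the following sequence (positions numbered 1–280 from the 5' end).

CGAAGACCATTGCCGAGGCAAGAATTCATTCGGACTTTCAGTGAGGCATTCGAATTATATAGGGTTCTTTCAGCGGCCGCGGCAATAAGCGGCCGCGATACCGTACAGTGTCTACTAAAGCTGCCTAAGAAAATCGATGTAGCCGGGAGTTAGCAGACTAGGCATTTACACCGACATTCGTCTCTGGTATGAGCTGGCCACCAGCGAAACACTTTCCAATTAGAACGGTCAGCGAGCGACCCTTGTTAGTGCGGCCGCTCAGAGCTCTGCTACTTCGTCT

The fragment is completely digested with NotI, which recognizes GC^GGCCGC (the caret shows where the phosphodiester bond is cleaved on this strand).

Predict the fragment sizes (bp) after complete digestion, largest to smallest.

NotI sites (GCGGCCGC) start at positions 73, 89, 251.
NotI cuts after base 2 of each site, so after positions 74, 90, 252.
Linear molecule, 3 cuts → 4 fragments:
  1–74 → 74 bp
  75–90 → 16 bp
  91–252 → 162 bp
  253–280 → 28 bp
Sorted largest to smallest: 162, 74, 28, 16 bp.

162, 74, 28, 16 bp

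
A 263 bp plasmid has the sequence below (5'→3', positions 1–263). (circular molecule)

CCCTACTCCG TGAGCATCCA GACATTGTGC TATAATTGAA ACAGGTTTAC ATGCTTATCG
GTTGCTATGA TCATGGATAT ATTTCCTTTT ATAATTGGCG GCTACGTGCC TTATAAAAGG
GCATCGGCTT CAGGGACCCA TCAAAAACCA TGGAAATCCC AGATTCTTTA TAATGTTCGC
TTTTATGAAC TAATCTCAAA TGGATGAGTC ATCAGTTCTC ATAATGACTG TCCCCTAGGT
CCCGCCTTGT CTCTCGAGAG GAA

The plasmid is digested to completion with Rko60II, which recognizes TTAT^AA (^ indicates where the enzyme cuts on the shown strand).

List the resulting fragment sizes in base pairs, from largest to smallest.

Rko60II sites (TTATAA) start at positions 89, 111, 168.
Rko60II cuts after base 4 of each site, so after positions 92, 114, 171.
Circular molecule, 3 cuts → 3 fragments:
  93–114 → 22 bp
  115–171 → 57 bp
  172–263 then 1–92 → 92 + 92 = 184 bp
Sorted largest to smallest: 184, 57, 22 bp.

184, 57, 22 bp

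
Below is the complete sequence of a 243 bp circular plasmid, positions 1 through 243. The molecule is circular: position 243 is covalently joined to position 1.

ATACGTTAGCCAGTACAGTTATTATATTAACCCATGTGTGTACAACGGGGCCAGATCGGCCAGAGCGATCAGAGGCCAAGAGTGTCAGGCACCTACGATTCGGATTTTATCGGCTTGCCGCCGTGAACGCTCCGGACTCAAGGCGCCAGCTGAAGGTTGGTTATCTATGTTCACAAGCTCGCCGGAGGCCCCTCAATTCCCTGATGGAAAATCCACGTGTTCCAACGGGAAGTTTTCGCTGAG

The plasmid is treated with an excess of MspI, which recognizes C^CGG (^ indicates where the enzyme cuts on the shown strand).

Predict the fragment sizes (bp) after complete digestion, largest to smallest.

193, 50 bp

MspI sites (CCGG) start at positions 132, 182.
MspI cuts after the first base of each site, so after positions 132, 182.
Circular molecule, 2 cuts → 2 fragments:
  133–182 → 50 bp
  183–243 then 1–132 → 61 + 132 = 193 bp
Sorted largest to smallest: 193, 50 bp.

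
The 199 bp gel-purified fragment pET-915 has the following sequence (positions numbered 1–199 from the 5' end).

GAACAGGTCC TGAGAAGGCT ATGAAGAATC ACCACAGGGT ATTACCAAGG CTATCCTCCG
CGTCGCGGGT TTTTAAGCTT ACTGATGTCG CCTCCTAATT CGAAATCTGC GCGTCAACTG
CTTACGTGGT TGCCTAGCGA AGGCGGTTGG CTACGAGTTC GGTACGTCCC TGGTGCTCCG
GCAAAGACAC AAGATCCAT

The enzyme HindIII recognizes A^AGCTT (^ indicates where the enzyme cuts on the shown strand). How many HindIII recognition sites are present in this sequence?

AAGCTT occurs starting at position 75.
HindIII cuts at 1 site.

1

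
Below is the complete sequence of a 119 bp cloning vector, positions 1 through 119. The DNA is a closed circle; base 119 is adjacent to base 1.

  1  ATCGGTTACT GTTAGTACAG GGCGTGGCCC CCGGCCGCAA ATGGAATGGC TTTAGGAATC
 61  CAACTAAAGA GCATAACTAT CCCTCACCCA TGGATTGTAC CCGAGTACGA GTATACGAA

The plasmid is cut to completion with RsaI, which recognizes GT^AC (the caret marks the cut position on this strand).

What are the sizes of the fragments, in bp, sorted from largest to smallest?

82, 29, 8 bp

RsaI sites (GTAC) start at positions 15, 97, 105.
RsaI cuts after base 2 of each site, so after positions 16, 98, 106.
Circular molecule, 3 cuts → 3 fragments:
  17–98 → 82 bp
  99–106 → 8 bp
  107–119 then 1–16 → 13 + 16 = 29 bp
Sorted largest to smallest: 82, 29, 8 bp.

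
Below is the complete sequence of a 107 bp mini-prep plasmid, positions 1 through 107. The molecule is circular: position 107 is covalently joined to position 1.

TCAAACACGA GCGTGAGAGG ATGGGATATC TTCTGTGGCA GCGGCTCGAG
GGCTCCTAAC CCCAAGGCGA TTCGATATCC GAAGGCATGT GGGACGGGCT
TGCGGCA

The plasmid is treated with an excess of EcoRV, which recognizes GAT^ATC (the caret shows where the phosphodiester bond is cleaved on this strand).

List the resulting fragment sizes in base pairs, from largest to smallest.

EcoRV sites (GATATC) start at positions 25, 74.
EcoRV cuts after base 3 of each site, so after positions 27, 76.
Circular molecule, 2 cuts → 2 fragments:
  28–76 → 49 bp
  77–107 then 1–27 → 31 + 27 = 58 bp
Sorted largest to smallest: 58, 49 bp.

58, 49 bp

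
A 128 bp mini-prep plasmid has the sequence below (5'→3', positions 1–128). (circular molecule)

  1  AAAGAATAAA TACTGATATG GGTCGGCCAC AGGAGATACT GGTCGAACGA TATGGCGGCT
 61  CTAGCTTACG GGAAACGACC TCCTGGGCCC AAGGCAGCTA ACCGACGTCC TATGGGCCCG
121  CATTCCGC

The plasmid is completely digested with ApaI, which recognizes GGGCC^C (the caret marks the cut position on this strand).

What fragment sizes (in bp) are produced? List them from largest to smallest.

ApaI sites (GGGCCC) start at positions 85, 114.
ApaI cuts after base 5 of each site (before the last base), so after positions 89, 118.
Circular molecule, 2 cuts → 2 fragments:
  90–118 → 29 bp
  119–128 then 1–89 → 10 + 89 = 99 bp
Sorted largest to smallest: 99, 29 bp.

99, 29 bp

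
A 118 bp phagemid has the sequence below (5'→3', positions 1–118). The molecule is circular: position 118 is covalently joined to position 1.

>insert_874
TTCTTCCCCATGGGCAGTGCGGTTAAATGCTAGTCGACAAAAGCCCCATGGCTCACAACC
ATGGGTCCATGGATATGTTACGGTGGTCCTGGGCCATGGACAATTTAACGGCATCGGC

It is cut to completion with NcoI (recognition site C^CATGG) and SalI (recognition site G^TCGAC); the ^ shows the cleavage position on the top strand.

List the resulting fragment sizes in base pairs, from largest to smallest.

NcoI sites (CCATGG) start at positions 8, 46, 59, 67, 94.
NcoI cuts after the first base of each site, so after positions 8, 46, 59, 67, 94.
The SalI site (GTCGAC) starts at position 33.
SalI cuts after the first base of each site, so after position 33.
Combined cut positions: 8, 33, 46, 59, 67, 94.
Circular molecule, 6 cuts → 6 fragments:
  9–33 → 25 bp
  34–46 → 13 bp
  47–59 → 13 bp
  60–67 → 8 bp
  68–94 → 27 bp
  95–118 then 1–8 → 24 + 8 = 32 bp
Sorted largest to smallest: 32, 27, 25, 13, 13, 8 bp.

32, 27, 25, 13, 13, 8 bp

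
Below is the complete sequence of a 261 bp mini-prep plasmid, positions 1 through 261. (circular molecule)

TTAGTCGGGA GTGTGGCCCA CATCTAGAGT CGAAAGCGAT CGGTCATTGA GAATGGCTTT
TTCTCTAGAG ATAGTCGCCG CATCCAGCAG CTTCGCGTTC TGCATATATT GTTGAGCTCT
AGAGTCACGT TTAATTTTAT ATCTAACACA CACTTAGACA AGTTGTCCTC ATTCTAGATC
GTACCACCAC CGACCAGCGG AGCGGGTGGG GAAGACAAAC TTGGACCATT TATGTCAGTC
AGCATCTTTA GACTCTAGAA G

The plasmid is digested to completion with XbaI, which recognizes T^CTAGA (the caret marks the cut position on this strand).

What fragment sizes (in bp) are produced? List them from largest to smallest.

XbaI sites (TCTAGA) start at positions 23, 64, 118, 173, 254.
XbaI cuts after the first base of each site, so after positions 23, 64, 118, 173, 254.
Circular molecule, 5 cuts → 5 fragments:
  24–64 → 41 bp
  65–118 → 54 bp
  119–173 → 55 bp
  174–254 → 81 bp
  255–261 then 1–23 → 7 + 23 = 30 bp
Sorted largest to smallest: 81, 55, 54, 41, 30 bp.

81, 55, 54, 41, 30 bp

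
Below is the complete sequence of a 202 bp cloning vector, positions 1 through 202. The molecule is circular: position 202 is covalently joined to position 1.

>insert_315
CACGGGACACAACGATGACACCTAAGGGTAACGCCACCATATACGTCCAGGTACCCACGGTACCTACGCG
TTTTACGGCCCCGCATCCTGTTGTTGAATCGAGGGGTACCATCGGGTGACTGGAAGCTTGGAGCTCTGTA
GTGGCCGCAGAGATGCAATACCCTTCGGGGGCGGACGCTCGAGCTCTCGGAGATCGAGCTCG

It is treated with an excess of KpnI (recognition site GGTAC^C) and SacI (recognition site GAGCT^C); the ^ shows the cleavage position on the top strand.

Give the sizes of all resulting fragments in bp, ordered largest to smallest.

KpnI sites (GGTACC) start at positions 50, 59, 105.
KpnI cuts after base 5 of each site (before the last base), so after positions 54, 63, 109.
SacI sites (GAGCTC) start at positions 131, 181, 196.
SacI cuts after base 5 of each site (before the last base), so after positions 135, 185, 200.
Combined cut positions: 54, 63, 109, 135, 185, 200.
Circular molecule, 6 cuts → 6 fragments:
  55–63 → 9 bp
  64–109 → 46 bp
  110–135 → 26 bp
  136–185 → 50 bp
  186–200 → 15 bp
  201–202 then 1–54 → 2 + 54 = 56 bp
Sorted largest to smallest: 56, 50, 46, 26, 15, 9 bp.

56, 50, 46, 26, 15, 9 bp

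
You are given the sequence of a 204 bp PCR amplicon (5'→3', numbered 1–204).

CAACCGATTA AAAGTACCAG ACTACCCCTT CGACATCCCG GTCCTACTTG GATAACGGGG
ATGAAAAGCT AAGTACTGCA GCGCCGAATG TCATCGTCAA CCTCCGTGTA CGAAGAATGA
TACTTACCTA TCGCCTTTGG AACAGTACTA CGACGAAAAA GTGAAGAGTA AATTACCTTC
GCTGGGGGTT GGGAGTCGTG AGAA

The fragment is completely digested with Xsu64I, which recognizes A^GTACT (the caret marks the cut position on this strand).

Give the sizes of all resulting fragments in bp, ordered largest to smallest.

72, 72, 60 bp

Xsu64I sites (AGTACT) start at positions 72, 144.
Xsu64I cuts after the first base of each site, so after positions 72, 144.
Linear molecule, 2 cuts → 3 fragments:
  1–72 → 72 bp
  73–144 → 72 bp
  145–204 → 60 bp
Sorted largest to smallest: 72, 72, 60 bp.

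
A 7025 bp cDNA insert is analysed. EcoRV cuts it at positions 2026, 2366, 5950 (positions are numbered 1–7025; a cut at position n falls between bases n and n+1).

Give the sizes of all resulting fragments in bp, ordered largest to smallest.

Linear molecule, 3 cuts → 4 fragments:
  2026 − 0 = 2026 bp
  2366 − 2026 = 340 bp
  5950 − 2366 = 3584 bp
  7025 − 5950 = 1075 bp
Sorted largest to smallest: 3584, 2026, 1075, 340 bp.

3584, 2026, 1075, 340 bp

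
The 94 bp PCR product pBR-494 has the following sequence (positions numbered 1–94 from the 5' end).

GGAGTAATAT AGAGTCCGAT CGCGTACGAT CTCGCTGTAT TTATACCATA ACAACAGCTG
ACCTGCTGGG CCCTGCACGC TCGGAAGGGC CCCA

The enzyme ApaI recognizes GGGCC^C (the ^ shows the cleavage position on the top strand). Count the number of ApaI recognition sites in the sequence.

GGGCCC occurs starting at positions 68, 87.
ApaI cuts at 2 sites.

2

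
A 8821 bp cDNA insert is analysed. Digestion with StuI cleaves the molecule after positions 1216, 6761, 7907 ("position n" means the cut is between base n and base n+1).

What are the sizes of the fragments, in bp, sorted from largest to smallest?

Linear molecule, 3 cuts → 4 fragments:
  1216 − 0 = 1216 bp
  6761 − 1216 = 5545 bp
  7907 − 6761 = 1146 bp
  8821 − 7907 = 914 bp
Sorted largest to smallest: 5545, 1216, 1146, 914 bp.

5545, 1216, 1146, 914 bp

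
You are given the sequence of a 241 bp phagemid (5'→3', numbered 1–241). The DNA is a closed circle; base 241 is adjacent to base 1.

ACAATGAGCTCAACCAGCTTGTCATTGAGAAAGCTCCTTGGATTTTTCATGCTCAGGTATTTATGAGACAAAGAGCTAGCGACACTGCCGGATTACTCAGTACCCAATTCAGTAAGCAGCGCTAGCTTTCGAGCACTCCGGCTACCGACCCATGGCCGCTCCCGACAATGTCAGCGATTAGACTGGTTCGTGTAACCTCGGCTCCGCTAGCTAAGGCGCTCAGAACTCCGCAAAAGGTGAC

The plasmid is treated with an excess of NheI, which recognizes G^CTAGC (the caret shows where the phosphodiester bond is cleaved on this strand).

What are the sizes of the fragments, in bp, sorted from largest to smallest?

110, 85, 46 bp

NheI sites (GCTAGC) start at positions 75, 121, 206.
NheI cuts after the first base of each site, so after positions 75, 121, 206.
Circular molecule, 3 cuts → 3 fragments:
  76–121 → 46 bp
  122–206 → 85 bp
  207–241 then 1–75 → 35 + 75 = 110 bp
Sorted largest to smallest: 110, 85, 46 bp.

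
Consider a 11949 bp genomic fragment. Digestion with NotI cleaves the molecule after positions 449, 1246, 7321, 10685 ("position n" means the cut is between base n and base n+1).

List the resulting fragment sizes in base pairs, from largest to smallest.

Linear molecule, 4 cuts → 5 fragments:
  449 − 0 = 449 bp
  1246 − 449 = 797 bp
  7321 − 1246 = 6075 bp
  10685 − 7321 = 3364 bp
  11949 − 10685 = 1264 bp
Sorted largest to smallest: 6075, 3364, 1264, 797, 449 bp.

6075, 3364, 1264, 797, 449 bp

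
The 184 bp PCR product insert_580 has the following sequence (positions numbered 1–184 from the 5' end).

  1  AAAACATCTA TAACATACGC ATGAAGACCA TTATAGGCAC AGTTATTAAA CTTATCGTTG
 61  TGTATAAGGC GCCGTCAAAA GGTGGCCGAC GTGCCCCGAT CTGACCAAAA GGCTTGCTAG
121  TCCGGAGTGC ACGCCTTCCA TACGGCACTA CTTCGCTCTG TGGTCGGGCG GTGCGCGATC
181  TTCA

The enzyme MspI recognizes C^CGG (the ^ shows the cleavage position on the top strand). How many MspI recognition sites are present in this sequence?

CCGG occurs starting at position 122.
MspI cuts at 1 site.

1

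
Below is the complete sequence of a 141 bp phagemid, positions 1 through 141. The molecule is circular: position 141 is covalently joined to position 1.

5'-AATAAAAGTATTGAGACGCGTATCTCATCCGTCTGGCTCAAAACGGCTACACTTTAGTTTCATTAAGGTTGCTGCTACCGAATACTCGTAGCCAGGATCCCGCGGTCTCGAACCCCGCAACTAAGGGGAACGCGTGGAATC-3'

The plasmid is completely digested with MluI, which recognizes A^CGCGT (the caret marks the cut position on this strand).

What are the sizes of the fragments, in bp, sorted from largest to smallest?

MluI sites (ACGCGT) start at positions 16, 130.
MluI cuts after the first base of each site, so after positions 16, 130.
Circular molecule, 2 cuts → 2 fragments:
  17–130 → 114 bp
  131–141 then 1–16 → 11 + 16 = 27 bp
Sorted largest to smallest: 114, 27 bp.

114, 27 bp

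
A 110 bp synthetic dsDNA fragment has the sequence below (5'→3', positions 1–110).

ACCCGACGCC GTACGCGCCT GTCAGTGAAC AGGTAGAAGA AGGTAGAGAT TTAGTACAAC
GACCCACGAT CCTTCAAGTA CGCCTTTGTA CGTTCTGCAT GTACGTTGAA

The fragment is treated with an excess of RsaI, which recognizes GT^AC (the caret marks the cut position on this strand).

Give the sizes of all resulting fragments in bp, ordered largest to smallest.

43, 24, 13, 12, 10, 8 bp

RsaI sites (GTAC) start at positions 11, 54, 78, 88, 101.
RsaI cuts after base 2 of each site, so after positions 12, 55, 79, 89, 102.
Linear molecule, 5 cuts → 6 fragments:
  1–12 → 12 bp
  13–55 → 43 bp
  56–79 → 24 bp
  80–89 → 10 bp
  90–102 → 13 bp
  103–110 → 8 bp
Sorted largest to smallest: 43, 24, 13, 12, 10, 8 bp.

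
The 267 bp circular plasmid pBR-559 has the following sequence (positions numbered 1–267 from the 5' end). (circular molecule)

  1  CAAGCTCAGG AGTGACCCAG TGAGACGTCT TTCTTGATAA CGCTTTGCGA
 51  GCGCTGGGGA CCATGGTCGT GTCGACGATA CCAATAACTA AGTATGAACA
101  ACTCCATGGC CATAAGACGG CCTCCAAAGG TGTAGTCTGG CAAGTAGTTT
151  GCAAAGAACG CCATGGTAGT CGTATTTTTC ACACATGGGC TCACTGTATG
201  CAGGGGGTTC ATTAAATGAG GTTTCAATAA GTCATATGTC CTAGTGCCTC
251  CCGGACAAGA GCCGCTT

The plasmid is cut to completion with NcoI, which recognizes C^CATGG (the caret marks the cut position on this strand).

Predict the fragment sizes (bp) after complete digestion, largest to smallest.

167, 57, 43 bp

NcoI sites (CCATGG) start at positions 61, 104, 161.
NcoI cuts after the first base of each site, so after positions 61, 104, 161.
Circular molecule, 3 cuts → 3 fragments:
  62–104 → 43 bp
  105–161 → 57 bp
  162–267 then 1–61 → 106 + 61 = 167 bp
Sorted largest to smallest: 167, 57, 43 bp.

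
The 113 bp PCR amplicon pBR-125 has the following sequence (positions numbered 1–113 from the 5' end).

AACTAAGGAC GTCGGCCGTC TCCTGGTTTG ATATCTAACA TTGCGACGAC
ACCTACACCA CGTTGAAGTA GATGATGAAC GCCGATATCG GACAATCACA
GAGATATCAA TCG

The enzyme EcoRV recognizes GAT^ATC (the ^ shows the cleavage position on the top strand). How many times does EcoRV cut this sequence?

GATATC occurs starting at positions 30, 84, 103.
EcoRV cuts at 3 sites.

3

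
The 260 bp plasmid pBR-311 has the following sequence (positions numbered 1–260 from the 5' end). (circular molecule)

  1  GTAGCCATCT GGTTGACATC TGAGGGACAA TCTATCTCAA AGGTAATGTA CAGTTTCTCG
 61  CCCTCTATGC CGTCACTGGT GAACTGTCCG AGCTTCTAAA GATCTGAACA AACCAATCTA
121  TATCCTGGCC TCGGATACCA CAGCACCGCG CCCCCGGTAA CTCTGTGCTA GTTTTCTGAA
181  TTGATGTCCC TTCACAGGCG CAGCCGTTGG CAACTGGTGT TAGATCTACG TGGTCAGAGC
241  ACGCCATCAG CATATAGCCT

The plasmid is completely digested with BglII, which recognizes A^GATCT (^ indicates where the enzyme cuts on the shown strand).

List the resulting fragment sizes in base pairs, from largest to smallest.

BglII sites (AGATCT) start at positions 100, 222.
BglII cuts after the first base of each site, so after positions 100, 222.
Circular molecule, 2 cuts → 2 fragments:
  101–222 → 122 bp
  223–260 then 1–100 → 38 + 100 = 138 bp
Sorted largest to smallest: 138, 122 bp.

138, 122 bp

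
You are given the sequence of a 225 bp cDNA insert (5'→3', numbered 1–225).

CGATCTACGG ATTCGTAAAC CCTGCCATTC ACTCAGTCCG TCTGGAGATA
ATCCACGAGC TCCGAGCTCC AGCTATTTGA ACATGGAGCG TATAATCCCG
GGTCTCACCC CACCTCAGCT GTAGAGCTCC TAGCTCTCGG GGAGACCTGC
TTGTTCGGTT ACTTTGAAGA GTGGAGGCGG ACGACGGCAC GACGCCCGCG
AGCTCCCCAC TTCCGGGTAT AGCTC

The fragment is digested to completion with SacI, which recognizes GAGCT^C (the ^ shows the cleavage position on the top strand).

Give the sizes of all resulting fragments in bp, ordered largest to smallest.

SacI sites (GAGCTC) start at positions 57, 64, 124, 200.
SacI cuts after base 5 of each site (before the last base), so after positions 61, 68, 128, 204.
Linear molecule, 4 cuts → 5 fragments:
  1–61 → 61 bp
  62–68 → 7 bp
  69–128 → 60 bp
  129–204 → 76 bp
  205–225 → 21 bp
Sorted largest to smallest: 76, 61, 60, 21, 7 bp.

76, 61, 60, 21, 7 bp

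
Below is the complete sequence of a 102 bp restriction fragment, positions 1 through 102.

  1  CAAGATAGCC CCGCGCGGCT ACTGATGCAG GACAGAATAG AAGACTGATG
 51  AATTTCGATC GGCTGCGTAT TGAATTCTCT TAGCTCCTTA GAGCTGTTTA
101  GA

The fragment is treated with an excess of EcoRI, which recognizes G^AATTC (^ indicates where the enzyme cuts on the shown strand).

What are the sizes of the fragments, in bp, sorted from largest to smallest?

The EcoRI site (GAATTC) starts at position 72.
EcoRI cuts after the first base of each site, so after position 72.
Linear molecule, 1 cut → 2 fragments:
  1–72 → 72 bp
  73–102 → 30 bp
Sorted largest to smallest: 72, 30 bp.

72, 30 bp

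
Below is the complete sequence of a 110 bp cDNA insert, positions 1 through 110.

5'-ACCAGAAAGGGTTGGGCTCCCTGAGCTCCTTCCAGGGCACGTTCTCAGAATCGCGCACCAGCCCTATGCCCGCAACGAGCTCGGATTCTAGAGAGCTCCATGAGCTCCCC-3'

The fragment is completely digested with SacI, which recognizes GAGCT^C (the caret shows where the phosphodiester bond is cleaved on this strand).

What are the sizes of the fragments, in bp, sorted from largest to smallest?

SacI sites (GAGCTC) start at positions 23, 77, 93, 102.
SacI cuts after base 5 of each site (before the last base), so after positions 27, 81, 97, 106.
Linear molecule, 4 cuts → 5 fragments:
  1–27 → 27 bp
  28–81 → 54 bp
  82–97 → 16 bp
  98–106 → 9 bp
  107–110 → 4 bp
Sorted largest to smallest: 54, 27, 16, 9, 4 bp.

54, 27, 16, 9, 4 bp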